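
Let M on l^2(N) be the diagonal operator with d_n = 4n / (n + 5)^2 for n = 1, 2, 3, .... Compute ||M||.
||M|| = 1/5 (attained at n = 5)

For M diagonal, ||M|| = sup_n |d_n|. Treat f(x) = 4x / (x + 5)^2 for real x > 0. By the quotient rule, f'(x) = 4(5 - x)/(x + 5)^3, which is positive for x < 5 and negative for x > 5. So f has a unique maximum at x = 5, and since 5 is a positive integer, the supremum over n ≥ 1 is attained at n = 5: d_5 = 4·5/(5 + 5)^2 = 4·5/100 = 1/5. Hence ||M|| = 1/5.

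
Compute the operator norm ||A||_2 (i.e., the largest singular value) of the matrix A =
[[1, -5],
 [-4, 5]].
||A||_2 = sqrt((67 + sqrt(3589))/2) ≈ 7.9658 (= sqrt(largest eigenvalue of A^T A))

||A||_2 = sigma_max(A) = sqrt(lambda_max(A^T A)). Form the symmetric matrix M = A^T A =
[[17, -25],
 [-25, 50]].
Its characteristic polynomial (trace, determinant of M give the coefficients) is
  p(λ) = det(λ I - M) = λ^2 - 67λ + 225.
For λ^2 - 67λ + 225 the discriminant is 3589. It is nonnegative but not a perfect square, so the roots are real and irrational: λ = (67 ± sqrt(3589))/2 ≈ 63.4541, 3.5459.
So the eigenvalues of A^T A are ≈ 3.5459, 63.4541 (all ≥ 0, as they must be for A^T A). The largest is λ_max = (67 + sqrt(3589))/2 ≈ 63.4541, hence ||A||_2 = sqrt(λ_max) = sqrt((67 + sqrt(3589))/2) ≈ 7.9658.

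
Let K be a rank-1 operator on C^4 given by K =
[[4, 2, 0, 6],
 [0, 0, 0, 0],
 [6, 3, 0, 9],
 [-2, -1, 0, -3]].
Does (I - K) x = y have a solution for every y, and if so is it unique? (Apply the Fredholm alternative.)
(I - K) is singular (det(I - K) = 0, i.e. 1 ∈ sigma(K)). (I - K) x = y is solvable iff y ⊥ ker((I - K)^*) = span{(-2, -1, 0, -3)}, i.e. iff -2y_1 - y_2 - 3y_4 = 0. When solvable, the solutions are x = y + c·(-2, 0, -3, 1), c arbitrary (ker(I - K) = span{(-2, 0, -3, 1)}, dimension 1).

K has rank 1, so it is an outer product K = u v^T: every row of K is a multiple of one row vector. Reading off the entries, u = (-2, 0, -3, 1) and v = (-2, -1, 0, -3) (row i of K equals u_i·v^T). A rank-one matrix u v^T satisfies K u = u (v·u) and kills the (3)-dimensional subspace v^⊥, so its characteristic polynomial is lambda^3 (lambda - v·u) with v·u = tr K = 1. Hence the eigenvalues of I - K are 1 (multiplicity 3) and 1 - (1) = 0, so det(I - K) = 0. (Direct check: I - K =
[[-3, -2, 0, -6],
 [0, 1, 0, 0],
 [-6, -3, 1, -9],
 [2, 1, 0, 4]]
has determinant 0.) So 1 is an eigenvalue of K and (I - K) is not invertible. The finite-dimensional Fredholm alternative says: either (I - K) is invertible, or ker(I - K) ≠ {0} and then range(I - K) = ker((I - K)^*)^⊥, with dim ker(I - K) = dim ker((I - K)^*). We are in the second case, so we need both kernels. Kernel of I - K: (I - K) u = u - u (v·u) = u - u = 0, so ker(I - K) = span{u} = span{(-2, 0, -3, 1)} (it is exactly 1-dimensional because rank(I - K) = 3). Kernel of the adjoint: K is real, so (I - K)^* = I - K^T = I - v u^T, and (I - v u^T) v = v - v (u·v) = 0; hence ker((I - K)^*) = span{v} = span{(-2, -1, 0, -3)}. Therefore (I - K) x = y is solvable iff <y, v> = 0, i.e. iff -2y_1 - y_2 - 3y_4 = 0. When this holds, K y = u (v·y) = 0, so (I - K) y = y and x = y is a particular solution; the full solution set is the line x = y + c·u = y + c·(-2, 0, -3, 1), c ∈ C.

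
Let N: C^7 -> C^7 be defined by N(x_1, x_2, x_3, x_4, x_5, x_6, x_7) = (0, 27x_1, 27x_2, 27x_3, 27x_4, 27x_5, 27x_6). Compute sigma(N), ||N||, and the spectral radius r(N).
sigma(N) = {0}; ||N|| = 27; r(N) = 0. (N is nilpotent with N^7 = 0.)

On C^7, N is a strictly lower-triangular matrix with 27 on the subdiagonal and zeros elsewhere, so its characteristic polynomial is lambda^7 and every eigenvalue is 0: sigma(N) = {0}. For the operator norm, N e_i = 27e_{i+1} for i = 1, ..., 6 and N e_7 = 0, so the singular values of N are 27 (with multiplicity 6) and 0; hence ||N|| = 27. The spectral radius r(N) = max|lambda| = 0. Note ||N|| > r(N) — characteristic of non-normal nilpotent operators. Indeed N^7 = 0.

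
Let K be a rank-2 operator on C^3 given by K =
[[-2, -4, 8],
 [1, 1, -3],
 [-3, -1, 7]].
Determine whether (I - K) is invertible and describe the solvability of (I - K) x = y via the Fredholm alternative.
(I - K) is invertible (det(I - K) = 11 ≠ 0), so for every y in C^3 the equation (I - K) x = y has a unique solution.

K has rank 2 and factors as K = U V^T = u1 v1^T + u2 v2^T with u1 = (-1, 0, 1), v1 = (0, 2, -2), u2 = (2, -1, 3), v2 = (-1, -1, 3) (multiplying out reproduces the displayed K). The nonzero eigenvalues of U V^T coincide with those of the 2 x 2 matrix G = V^T U = [[v1·u1, v1·u2], [v2·u1, v2·u2]] = [[-2, -8], [4, 8]], and by the Sylvester determinant identity det(I_3 - U V^T) = det(I_2 - V^T U) = det([[3, 8], [-4, -7]]) = (3)(-7) - (8)(-4) = 11. (Direct check: I - K =
[[3, 4, -8],
 [-1, 0, 3],
 [3, 1, -6]]
has determinant 11.) The finite-dimensional Fredholm alternative says: either (I - K) is invertible, or ker(I - K) ≠ {0} and then range(I - K) = ker((I - K)^*)^⊥, with dim ker(I - K) = dim ker((I - K)^*). Since det(I - K) ≠ 0, 1 is not an eigenvalue of K and ker(I - K) = {0}, so we are in the first case: for every y there is a unique x = (I - K)^(-1) y. (Explicitly, by the Woodbury identity, (I - U V^T)^(-1) = I + U (I_2 - G)^(-1) V^T.)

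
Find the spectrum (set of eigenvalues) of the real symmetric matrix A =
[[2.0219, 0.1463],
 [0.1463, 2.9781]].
sigma(A) ≈ {2, 3}

A is real symmetric, so its spectrum consists of real eigenvalues. Expanding the characteristic polynomial of the displayed matrix gives
  det(λ I - A) = p(λ) = λ^2 + (-5)λ + (6).
Solving p(λ) = 0 yields eigenvalues ≈ 2, 3. (A is shown rounded to 4 decimals, so these recover the underlying integer eigenvalues to within that precision.)
Verification: the trace of A = 5 equals the sum of eigenvalues 5, and det(A) ≈ 6.0000 matches the eigenvalue product 6.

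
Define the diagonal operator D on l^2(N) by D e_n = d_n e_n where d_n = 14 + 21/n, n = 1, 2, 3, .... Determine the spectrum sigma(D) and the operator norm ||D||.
sigma(D) = {14 + 21/n : n ≥ 1} ∪ {14}; ||D|| = 35

A bounded diagonal operator on l^2 with diagonal entries d_n has spectrum equal to the closure of {d_n : n ≥ 1}: every d_n is an eigenvalue (with eigenvector e_n), so {d_n} ⊂ sigma(D); the spectrum is closed, so its closure is too; and for lambda not in the closure, (D - lambda I) has bounded inverse (the diagonal entries 1/(d_n - lambda) are bounded). For our sequence d_n = 14 + 21/n, n = 1, 2, 3, ...:
  - {d_n} = {14 + 21/n : n ≥ 1}; the only limit point is 14
  - closure = {14 + 21/n : n ≥ 1} ∪ {14}
For the norm: a diagonal operator has ||D|| = sup_n |d_n|. Here d_n = 14 + 21/n is positive and decreasing, so sup_n |d_n| = d_1 = 14 + 21 = 35. So ||D|| = 35.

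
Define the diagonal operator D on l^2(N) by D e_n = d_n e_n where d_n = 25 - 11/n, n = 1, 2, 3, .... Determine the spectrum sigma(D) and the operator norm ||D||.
sigma(D) = {25 - 11/n : n ≥ 1} ∪ {25}; ||D|| = 25

A bounded diagonal operator on l^2 with diagonal entries d_n has spectrum equal to the closure of {d_n : n ≥ 1}: every d_n is an eigenvalue (with eigenvector e_n), so {d_n} ⊂ sigma(D); the spectrum is closed, so its closure is too; and for lambda not in the closure, (D - lambda I) has bounded inverse (the diagonal entries 1/(d_n - lambda) are bounded). For our sequence d_n = 25 - 11/n, n = 1, 2, 3, ...:
  - {d_n} = {25 - 11/n : n ≥ 1}; the only limit point is 25
  - closure = {25 - 11/n : n ≥ 1} ∪ {25}
For the norm: a diagonal operator has ||D|| = sup_n |d_n|. Here d_n = 25 - 11/n increases monotonically from d_1 = 14 toward 25, with all terms in [14, 25); so sup_n |d_n| = 25 (the supremum is the limit, not attained). So ||D|| = 25.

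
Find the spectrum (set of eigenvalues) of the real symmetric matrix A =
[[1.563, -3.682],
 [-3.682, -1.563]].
sigma(A) ≈ {-4, 4}

A is real symmetric, so its spectrum consists of real eigenvalues. Expanding the characteristic polynomial of the displayed matrix gives
  det(λ I - A) = p(λ) = λ^2 + (0)λ + (-16).
Solving p(λ) = 0 yields eigenvalues ≈ -4, 4. (A is shown rounded to 4 decimals, so these recover the underlying integer eigenvalues to within that precision.)
Verification: the trace of A = 0 equals the sum of eigenvalues 0, and det(A) ≈ -16.0001 matches the eigenvalue product -16.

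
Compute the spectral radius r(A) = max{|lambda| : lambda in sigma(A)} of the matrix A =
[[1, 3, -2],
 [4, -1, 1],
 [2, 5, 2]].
r(A) ≈ 4.5058

The eigenvalues of A are the roots of its characteristic polynomial. With M = A (coefficients from the trace, the sum of principal 2x2 minors, and det A):
  p(λ) = det(λ I - M) = λ^3 - 2λ^2 - 14λ + 69.
No integer candidate from the rational root theorem (±divisors of 69) is a root, so the roots are irrational. The cubic discriminant is Δ = -79803 < 0, so there is one real root and a complex-conjugate pair. p(-5) = -36 and p(-4) = 29 have opposite signs, so a root lies in (-5, -4); Newton's method refines it to λ ≈ -4.5058. Dividing out (λ - (-4.5058)) leaves approximately λ^2 - 6.5058λ + 15.3137. For λ^2 - 6.5058λ + 15.3137 the discriminant is -18.9294. It is negative, so the remaining roots are the complex-conjugate pair λ ≈ 3.2529 ± 2.1754i. Their product equals the constant term, so |λ|^2 ≈ 15.3137 and |λ| ≈ 3.9133.
Thus the eigenvalues (to 4 decimals) are -4.5058 (modulus 4.5058); 3.2529 ± 2.1754i (modulus 3.9133). The spectral radius is the largest modulus: r(A) ≈ 4.5058. (Cross-check: r(A) ≤ ||A||_2 ≈ 6.3506; equality holds whenever A is normal, though it can also hold for some non-normal A.)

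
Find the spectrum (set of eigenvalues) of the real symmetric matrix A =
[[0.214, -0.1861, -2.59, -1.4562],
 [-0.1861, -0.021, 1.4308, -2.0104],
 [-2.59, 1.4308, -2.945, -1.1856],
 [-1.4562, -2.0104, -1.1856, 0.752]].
sigma(A) ≈ {-5, -2, 2, 3}

A is real symmetric, so its spectrum consists of real eigenvalues. Expanding the characteristic polynomial of the displayed matrix gives
  det(λ I - A) = p(λ) = λ^4 + (2)λ^3 + (-19)λ^2 + (-8)λ + (60).
Solving p(λ) = 0 yields eigenvalues ≈ -5, -2, 2, 3. (A is shown rounded to 4 decimals, so these recover the underlying integer eigenvalues to within that precision.)
Verification: the trace of A = -2 equals the sum of eigenvalues -2, and det(A) ≈ 60.0004 matches the eigenvalue product 60.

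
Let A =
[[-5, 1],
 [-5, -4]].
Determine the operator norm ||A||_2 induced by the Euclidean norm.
||A||_2 = sqrt((67 + sqrt(1989))/2) ≈ 7.4699 (= sqrt(largest eigenvalue of A^T A))

||A||_2 = sigma_max(A) = sqrt(lambda_max(A^T A)). Form the symmetric matrix M = A^T A =
[[50, 15],
 [15, 17]].
Its characteristic polynomial (trace, determinant of M give the coefficients) is
  p(λ) = det(λ I - M) = λ^2 - 67λ + 625.
For λ^2 - 67λ + 625 the discriminant is 1989. It is nonnegative but not a perfect square, so the roots are real and irrational: λ = (67 ± sqrt(1989))/2 ≈ 55.7991, 11.2009.
So the eigenvalues of A^T A are ≈ 11.2009, 55.7991 (all ≥ 0, as they must be for A^T A). The largest is λ_max = (67 + sqrt(1989))/2 ≈ 55.7991, hence ||A||_2 = sqrt(λ_max) = sqrt((67 + sqrt(1989))/2) ≈ 7.4699.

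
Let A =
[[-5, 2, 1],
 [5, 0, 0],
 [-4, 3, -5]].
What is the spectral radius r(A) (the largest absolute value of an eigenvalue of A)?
r(A) ≈ 6.2167

The eigenvalues of A are the roots of its characteristic polynomial. With M = A (coefficients from the trace, the sum of principal 2x2 minors, and det A):
  p(λ) = det(λ I - M) = λ^3 + 10λ^2 + 19λ - 65.
No integer candidate from the rational root theorem (±divisors of 65) is a root, so the roots are irrational. The cubic discriminant is Δ = -67711 < 0, so there is one real root and a complex-conjugate pair. p(1) = -35 and p(2) = 21 have opposite signs, so a root lies in (1, 2); Newton's method refines it to λ ≈ 1.6819. Dividing out (λ - (1.6819)) leaves approximately λ^2 + 11.6819λ + 38.6474. For λ^2 + 11.6819λ + 38.6474 the discriminant is -18.1235. It is negative, so the remaining roots are the complex-conjugate pair λ ≈ -5.8409 ± 2.1286i. Their product equals the constant term, so |λ|^2 ≈ 38.6474 and |λ| ≈ 6.2167.
Thus the eigenvalues (to 4 decimals) are 1.6819 (modulus 1.6819); -5.8409 ± 2.1286i (modulus 6.2167). The spectral radius is the largest modulus: r(A) ≈ 6.2167. (Cross-check: r(A) ≤ ||A||_2 ≈ 8.963; equality holds whenever A is normal, though it can also hold for some non-normal A.)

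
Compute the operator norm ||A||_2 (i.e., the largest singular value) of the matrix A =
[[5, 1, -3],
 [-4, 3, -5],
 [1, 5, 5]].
||A||_2 ≈ 8.0423 (= sqrt(largest eigenvalue of A^T A))

||A||_2 = sigma_max(A) = sqrt(lambda_max(A^T A)). Form the symmetric matrix M = A^T A =
[[42, -2, 10],
 [-2, 35, 7],
 [10, 7, 59]].
Its characteristic polynomial (trace, sum of principal 2x2 minors, determinant of M give the coefficients) is
  p(λ) = det(λ I - M) = λ^3 - 136λ^2 + 5860λ - 80656.
No integer candidate from the rational root theorem (±divisors of 80656) is a root, so the roots are irrational. The cubic discriminant is Δ = 65905664 > 0, so there are three distinct real roots. p(30) = -256 and p(31) = 99 have opposite signs, so a root lies in (30, 31); Newton's method refines it to λ ≈ 30.6947. p(40) = 144 and p(41) = -91 have opposite signs, so a root lies in (40, 41); Newton's method refines it to λ ≈ 40.6271. p(64) = -528 and p(65) = 269 have opposite signs, so a root lies in (64, 65); Newton's method refines it to λ ≈ 64.6783. Check (Vieta): the three roots sum to 136, matching tr M = 136.
So the eigenvalues of A^T A are ≈ 30.6947, 40.6271, 64.6783 (all ≥ 0, as they must be for A^T A). The largest is λ_max ≈ 64.6783, hence ||A||_2 = sqrt(λ_max) ≈ 8.0423.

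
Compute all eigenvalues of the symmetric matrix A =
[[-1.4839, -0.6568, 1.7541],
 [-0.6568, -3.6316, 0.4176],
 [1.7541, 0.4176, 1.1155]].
sigma(A) ≈ {-4, -2, 2}

A is real symmetric, so its spectrum consists of real eigenvalues. Expanding the characteristic polynomial of the displayed matrix gives
  det(λ I - A) = p(λ) = λ^3 + (4)λ^2 + (-4)λ + (-16).
Solving p(λ) = 0 yields eigenvalues ≈ -4, -2, 2. (A is shown rounded to 4 decimals, so these recover the underlying integer eigenvalues to within that precision.)
Verification: the trace of A = -4 equals the sum of eigenvalues -4, and det(A) ≈ 16.0006 matches the eigenvalue product 16.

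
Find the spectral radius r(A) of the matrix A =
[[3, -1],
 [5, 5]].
r(A) = sqrt(20) ≈ 4.4721

The eigenvalues of A are the roots of its characteristic polynomial. With M = A (coefficients from the trace and determinant):
  p(λ) = det(λ I - M) = λ^2 - 8λ + 20.
For λ^2 - 8λ + 20 the discriminant is -16. It is negative, so the roots are the complex-conjugate pair λ = 4 ± (sqrt(16)/2) i ≈ 4 ± 2i. For a conjugate pair the product of the roots equals the constant term, so |λ|^2 = 20 and |λ| = sqrt(20) ≈ 4.4721.
Thus the eigenvalues (to 4 decimals) are 4 ± 2i (modulus 4.4721). The spectral radius is the largest modulus: r(A) = sqrt(20) ≈ 4.4721. (Cross-check: r(A) ≤ ||A||_2 ≈ 7.2361; equality holds whenever A is normal, though it can also hold for some non-normal A.)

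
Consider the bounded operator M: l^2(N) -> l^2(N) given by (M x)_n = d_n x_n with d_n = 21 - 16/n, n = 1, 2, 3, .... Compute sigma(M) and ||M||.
sigma(M) = {21 - 16/n : n ≥ 1} ∪ {21}; ||M|| = 21

A bounded diagonal operator on l^2 with diagonal entries d_n has spectrum equal to the closure of {d_n : n ≥ 1}: every d_n is an eigenvalue (with eigenvector e_n), so {d_n} ⊂ sigma(M); the spectrum is closed, so its closure is too; and for lambda not in the closure, (M - lambda I) has bounded inverse (the diagonal entries 1/(d_n - lambda) are bounded). For our sequence d_n = 21 - 16/n, n = 1, 2, 3, ...:
  - {d_n} = {21 - 16/n : n ≥ 1}; the only limit point is 21
  - closure = {21 - 16/n : n ≥ 1} ∪ {21}
For the norm: a diagonal operator has ||M|| = sup_n |d_n|. Here d_n = 21 - 16/n increases monotonically from d_1 = 5 toward 21, with all terms in [5, 21); so sup_n |d_n| = 21 (the supremum is the limit, not attained). So ||M|| = 21.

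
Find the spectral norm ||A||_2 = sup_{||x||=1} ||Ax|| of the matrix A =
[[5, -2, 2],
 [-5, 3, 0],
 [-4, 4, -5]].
||A||_2 ≈ 10.5094 (= sqrt(largest eigenvalue of A^T A))

||A||_2 = sigma_max(A) = sqrt(lambda_max(A^T A)). Form the symmetric matrix M = A^T A =
[[66, -41, 30],
 [-41, 29, -24],
 [30, -24, 29]].
Its characteristic polynomial (trace, sum of principal 2x2 minors, determinant of M give the coefficients) is
  p(λ) = det(λ I - M) = λ^3 - 124λ^2 + 1512λ - 1681.
No integer candidate from the rational root theorem (±divisors of 1681) is a root, so the roots are irrational. The cubic discriminant is Δ = 14101727813 > 0, so there are three distinct real roots. p(1) = -292 and p(2) = 855 have opposite signs, so a root lies in (1, 2); Newton's method refines it to λ ≈ 1.2358. p(12) = 335 and p(13) = -784 have opposite signs, so a root lies in (12, 13); Newton's method refines it to λ ≈ 12.3161. p(110) = -4761 and p(111) = 5978 have opposite signs, so a root lies in (110, 111); Newton's method refines it to λ ≈ 110.4481. Check (Vieta): the three roots sum to 124, matching tr M = 124.
So the eigenvalues of A^T A are ≈ 1.2358, 12.3161, 110.4481 (all ≥ 0, as they must be for A^T A). The largest is λ_max ≈ 110.4481, hence ||A||_2 = sqrt(λ_max) ≈ 10.5094.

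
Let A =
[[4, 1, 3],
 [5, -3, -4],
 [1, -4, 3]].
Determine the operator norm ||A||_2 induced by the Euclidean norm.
||A||_2 = sqrt((85 + sqrt(425))/2) ≈ 7.2669 (= sqrt(largest eigenvalue of A^T A))

||A||_2 = sigma_max(A) = sqrt(lambda_max(A^T A)). Form the symmetric matrix M = A^T A =
[[42, -15, -5],
 [-15, 26, 3],
 [-5, 3, 34]].
Its characteristic polynomial (trace, sum of principal 2x2 minors, determinant of M give the coefficients) is
  p(λ) = det(λ I - M) = λ^3 - 102λ^2 + 3145λ - 28900.
By the rational root theorem any rational root is an integer divisor of 28900. Testing λ = 17: p(17) = 4913 - 29478 + 53465 - 28900 = 0, so λ = 17 is a root. Dividing out (λ - 17) leaves p(λ) = (λ - 17)(λ^2 - 85λ + 1700). For λ^2 - 85λ + 1700 the discriminant is 425. It is nonnegative but not a perfect square, so the roots are real and irrational: λ = (85 ± sqrt(425))/2 ≈ 52.8078, 32.1922.
So the eigenvalues of A^T A are ≈ 17, 32.1922, 52.8078 (all ≥ 0, as they must be for A^T A). The largest is λ_max = (85 + sqrt(425))/2 ≈ 52.8078, hence ||A||_2 = sqrt(λ_max) = sqrt((85 + sqrt(425))/2) ≈ 7.2669.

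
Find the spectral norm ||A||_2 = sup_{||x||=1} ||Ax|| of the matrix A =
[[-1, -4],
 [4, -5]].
||A||_2 = 7 (= sqrt(largest eigenvalue of A^T A))

||A||_2 = sigma_max(A) = sqrt(lambda_max(A^T A)). Form the symmetric matrix M = A^T A =
[[17, -16],
 [-16, 41]].
Its characteristic polynomial (trace, determinant of M give the coefficients) is
  p(λ) = det(λ I - M) = λ^2 - 58λ + 441.
For λ^2 - 58λ + 441 the discriminant is 1600. It is a perfect square (40^2), so the roots are rational: λ = (58 ± 40)/2 = 49, 9.
So the eigenvalues of A^T A are ≈ 9, 49 (all ≥ 0, as they must be for A^T A). The largest is λ_max = 49, hence ||A||_2 = sqrt(λ_max) = 7.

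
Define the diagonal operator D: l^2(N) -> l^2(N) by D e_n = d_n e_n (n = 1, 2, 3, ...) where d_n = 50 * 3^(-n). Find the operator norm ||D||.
||D|| = 50/3 (attained at n = 1)

For D diagonal, ||D|| = sup_n |d_n|. The sequence d_n = 50 * 3^(-n) is positive and strictly decreasing (ratio 3^(-1) < 1), so the supremum is d_1 = 50/3. Hence ||D|| = 50/3.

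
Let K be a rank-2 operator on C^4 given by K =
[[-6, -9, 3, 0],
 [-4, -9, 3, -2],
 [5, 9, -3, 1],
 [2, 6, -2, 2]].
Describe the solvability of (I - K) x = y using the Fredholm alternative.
(I - K) is invertible (det(I - K) = 16 ≠ 0), so for every y in C^4 the equation (I - K) x = y has a unique solution.

K has rank 2 and factors as K = U V^T = u1 v1^T + u2 v2^T with u1 = (0, -2, 1, 2), v1 = (1, 3, -1, 1), u2 = (-3, -1, 2, 0), v2 = (2, 3, -1, 0) (multiplying out reproduces the displayed K). The nonzero eigenvalues of U V^T coincide with those of the 2 x 2 matrix G = V^T U = [[v1·u1, v1·u2], [v2·u1, v2·u2]] = [[-5, -8], [-7, -11]], and by the Sylvester determinant identity det(I_4 - U V^T) = det(I_2 - V^T U) = det([[6, 8], [7, 12]]) = (6)(12) - (8)(7) = 16. (Direct check: I - K =
[[7, 9, -3, 0],
 [4, 10, -3, 2],
 [-5, -9, 4, -1],
 [-2, -6, 2, -1]]
has determinant 16.) The finite-dimensional Fredholm alternative says: either (I - K) is invertible, or ker(I - K) ≠ {0} and then range(I - K) = ker((I - K)^*)^⊥, with dim ker(I - K) = dim ker((I - K)^*). Since det(I - K) ≠ 0, 1 is not an eigenvalue of K and ker(I - K) = {0}, so we are in the first case: for every y there is a unique x = (I - K)^(-1) y. (Explicitly, by the Woodbury identity, (I - U V^T)^(-1) = I + U (I_2 - G)^(-1) V^T.)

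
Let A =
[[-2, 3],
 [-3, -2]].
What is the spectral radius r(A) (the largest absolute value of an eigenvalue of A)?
r(A) = sqrt(13) ≈ 3.6056

The eigenvalues of A are the roots of its characteristic polynomial. With M = A (coefficients from the trace and determinant):
  p(λ) = det(λ I - M) = λ^2 + 4λ + 13.
For λ^2 + 4λ + 13 the discriminant is -36. It is negative, so the roots are the complex-conjugate pair λ = -2 ± (sqrt(36)/2) i ≈ -2 ± 3i. For a conjugate pair the product of the roots equals the constant term, so |λ|^2 = 13 and |λ| = sqrt(13) ≈ 3.6056.
Thus the eigenvalues (to 4 decimals) are -2 ± 3i (modulus 3.6056). The spectral radius is the largest modulus: r(A) = sqrt(13) ≈ 3.6056. (Cross-check: r(A) ≤ ||A||_2 ≈ 3.6056; equality holds whenever A is normal, though it can also hold for some non-normal A.)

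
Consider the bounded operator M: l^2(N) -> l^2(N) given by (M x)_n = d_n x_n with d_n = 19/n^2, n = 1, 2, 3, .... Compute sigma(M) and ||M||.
sigma(M) = {19/n^2 : n ≥ 1} ∪ {0}; ||M|| = 19

A bounded diagonal operator on l^2 with diagonal entries d_n has spectrum equal to the closure of {d_n : n ≥ 1}: every d_n is an eigenvalue (with eigenvector e_n), so {d_n} ⊂ sigma(M); the spectrum is closed, so its closure is too; and for lambda not in the closure, (M - lambda I) has bounded inverse (the diagonal entries 1/(d_n - lambda) are bounded). For our sequence d_n = 19/n^2, n = 1, 2, 3, ...:
  - {d_n} = {19/n^2 : n ≥ 1}; the only limit point is 0
  - closure = {19/n^2 : n ≥ 1} ∪ {0}
For the norm: a diagonal operator has ||M|| = sup_n |d_n|. Here d_n = 19/n^2 is positive and decreasing, so sup_n |d_n| = d_1 = 19. So ||M|| = 19.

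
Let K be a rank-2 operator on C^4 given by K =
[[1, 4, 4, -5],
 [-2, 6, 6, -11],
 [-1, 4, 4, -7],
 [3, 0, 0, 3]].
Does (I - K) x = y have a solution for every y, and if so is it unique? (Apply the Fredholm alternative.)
(I - K) is invertible (det(I - K) = 57 ≠ 0), so for every y in C^4 the equation (I - K) x = y has a unique solution.

K has rank 2 and factors as K = U V^T = u1 v1^T + u2 v2^T with u1 = (1, -2, -1, 3), v1 = (1, 0, 0, 1), u2 = (2, 3, 2, 0), v2 = (0, 2, 2, -3) (multiplying out reproduces the displayed K). The nonzero eigenvalues of U V^T coincide with those of the 2 x 2 matrix G = V^T U = [[v1·u1, v1·u2], [v2·u1, v2·u2]] = [[4, 2], [-15, 10]], and by the Sylvester determinant identity det(I_4 - U V^T) = det(I_2 - V^T U) = det([[-3, -2], [15, -9]]) = (-3)(-9) - (-2)(15) = 57. (Direct check: I - K =
[[0, -4, -4, 5],
 [2, -5, -6, 11],
 [1, -4, -3, 7],
 [-3, 0, 0, -2]]
has determinant 57.) The finite-dimensional Fredholm alternative says: either (I - K) is invertible, or ker(I - K) ≠ {0} and then range(I - K) = ker((I - K)^*)^⊥, with dim ker(I - K) = dim ker((I - K)^*). Since det(I - K) ≠ 0, 1 is not an eigenvalue of K and ker(I - K) = {0}, so we are in the first case: for every y there is a unique x = (I - K)^(-1) y. (Explicitly, by the Woodbury identity, (I - U V^T)^(-1) = I + U (I_2 - G)^(-1) V^T.)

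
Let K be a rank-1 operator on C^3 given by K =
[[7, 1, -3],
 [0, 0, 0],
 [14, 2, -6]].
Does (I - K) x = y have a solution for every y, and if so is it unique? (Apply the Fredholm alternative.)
(I - K) is singular (det(I - K) = 0, i.e. 1 ∈ sigma(K)). (I - K) x = y is solvable iff y ⊥ ker((I - K)^*) = span{(7, 1, -3)}, i.e. iff 7y_1 + y_2 - 3y_3 = 0. When solvable, the solutions are x = y + c·(1, 0, 2), c arbitrary (ker(I - K) = span{(1, 0, 2)}, dimension 1).

K has rank 1, so it is an outer product K = u v^T: every row of K is a multiple of one row vector. Reading off the entries, u = (1, 0, 2) and v = (7, 1, -3) (row i of K equals u_i·v^T). A rank-one matrix u v^T satisfies K u = u (v·u) and kills the (2)-dimensional subspace v^⊥, so its characteristic polynomial is lambda^2 (lambda - v·u) with v·u = tr K = 1. Hence the eigenvalues of I - K are 1 (multiplicity 2) and 1 - (1) = 0, so det(I - K) = 0. (Direct check: I - K =
[[-6, -1, 3],
 [0, 1, 0],
 [-14, -2, 7]]
has determinant 0.) So 1 is an eigenvalue of K and (I - K) is not invertible. The finite-dimensional Fredholm alternative says: either (I - K) is invertible, or ker(I - K) ≠ {0} and then range(I - K) = ker((I - K)^*)^⊥, with dim ker(I - K) = dim ker((I - K)^*). We are in the second case, so we need both kernels. Kernel of I - K: (I - K) u = u - u (v·u) = u - u = 0, so ker(I - K) = span{u} = span{(1, 0, 2)} (it is exactly 1-dimensional because rank(I - K) = 2). Kernel of the adjoint: K is real, so (I - K)^* = I - K^T = I - v u^T, and (I - v u^T) v = v - v (u·v) = 0; hence ker((I - K)^*) = span{v} = span{(7, 1, -3)}. Therefore (I - K) x = y is solvable iff <y, v> = 0, i.e. iff 7y_1 + y_2 - 3y_3 = 0. When this holds, K y = u (v·y) = 0, so (I - K) y = y and x = y is a particular solution; the full solution set is the line x = y + c·u = y + c·(1, 0, 2), c ∈ C.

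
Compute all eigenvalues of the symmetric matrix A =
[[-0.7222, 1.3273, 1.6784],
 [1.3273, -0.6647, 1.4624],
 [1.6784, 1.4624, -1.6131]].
sigma(A) ≈ {-3, -2, 2}

A is real symmetric, so its spectrum consists of real eigenvalues. Expanding the characteristic polynomial of the displayed matrix gives
  det(λ I - A) = p(λ) = λ^3 + (3)λ^2 + (-4)λ + (-12).
Solving p(λ) = 0 yields eigenvalues ≈ -3, -2, 2. (A is shown rounded to 4 decimals, so these recover the underlying integer eigenvalues to within that precision.)
Verification: the trace of A = -3 equals the sum of eigenvalues -3, and det(A) ≈ 12.0002 matches the eigenvalue product 12.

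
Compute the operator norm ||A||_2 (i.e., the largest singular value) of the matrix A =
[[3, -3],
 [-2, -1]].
||A||_2 = sqrt((23 + sqrt(205))/2) ≈ 4.3196 (= sqrt(largest eigenvalue of A^T A))

||A||_2 = sigma_max(A) = sqrt(lambda_max(A^T A)). Form the symmetric matrix M = A^T A =
[[13, -7],
 [-7, 10]].
Its characteristic polynomial (trace, determinant of M give the coefficients) is
  p(λ) = det(λ I - M) = λ^2 - 23λ + 81.
For λ^2 - 23λ + 81 the discriminant is 205. It is nonnegative but not a perfect square, so the roots are real and irrational: λ = (23 ± sqrt(205))/2 ≈ 18.6589, 4.3411.
So the eigenvalues of A^T A are ≈ 4.3411, 18.6589 (all ≥ 0, as they must be for A^T A). The largest is λ_max = (23 + sqrt(205))/2 ≈ 18.6589, hence ||A||_2 = sqrt(λ_max) = sqrt((23 + sqrt(205))/2) ≈ 4.3196.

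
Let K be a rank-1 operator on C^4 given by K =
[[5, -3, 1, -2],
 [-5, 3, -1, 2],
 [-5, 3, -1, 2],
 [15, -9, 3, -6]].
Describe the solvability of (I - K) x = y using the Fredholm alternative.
(I - K) is singular (det(I - K) = 0, i.e. 1 ∈ sigma(K)). (I - K) x = y is solvable iff y ⊥ ker((I - K)^*) = span{(5, -3, 1, -2)}, i.e. iff 5y_1 - 3y_2 + y_3 - 2y_4 = 0. When solvable, the solutions are x = y + c·(1, -1, -1, 3), c arbitrary (ker(I - K) = span{(1, -1, -1, 3)}, dimension 1).

K has rank 1, so it is an outer product K = u v^T: every row of K is a multiple of one row vector. Reading off the entries, u = (1, -1, -1, 3) and v = (5, -3, 1, -2) (row i of K equals u_i·v^T). A rank-one matrix u v^T satisfies K u = u (v·u) and kills the (3)-dimensional subspace v^⊥, so its characteristic polynomial is lambda^3 (lambda - v·u) with v·u = tr K = 1. Hence the eigenvalues of I - K are 1 (multiplicity 3) and 1 - (1) = 0, so det(I - K) = 0. (Direct check: I - K =
[[-4, 3, -1, 2],
 [5, -2, 1, -2],
 [5, -3, 2, -2],
 [-15, 9, -3, 7]]
has determinant 0.) So 1 is an eigenvalue of K and (I - K) is not invertible. The finite-dimensional Fredholm alternative says: either (I - K) is invertible, or ker(I - K) ≠ {0} and then range(I - K) = ker((I - K)^*)^⊥, with dim ker(I - K) = dim ker((I - K)^*). We are in the second case, so we need both kernels. Kernel of I - K: (I - K) u = u - u (v·u) = u - u = 0, so ker(I - K) = span{u} = span{(1, -1, -1, 3)} (it is exactly 1-dimensional because rank(I - K) = 3). Kernel of the adjoint: K is real, so (I - K)^* = I - K^T = I - v u^T, and (I - v u^T) v = v - v (u·v) = 0; hence ker((I - K)^*) = span{v} = span{(5, -3, 1, -2)}. Therefore (I - K) x = y is solvable iff <y, v> = 0, i.e. iff 5y_1 - 3y_2 + y_3 - 2y_4 = 0. When this holds, K y = u (v·y) = 0, so (I - K) y = y and x = y is a particular solution; the full solution set is the line x = y + c·u = y + c·(1, -1, -1, 3), c ∈ C.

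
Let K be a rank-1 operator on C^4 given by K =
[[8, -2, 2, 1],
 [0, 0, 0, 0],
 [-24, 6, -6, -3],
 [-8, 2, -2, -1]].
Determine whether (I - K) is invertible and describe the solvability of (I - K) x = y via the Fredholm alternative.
(I - K) is singular (det(I - K) = 0, i.e. 1 ∈ sigma(K)). (I - K) x = y is solvable iff y ⊥ ker((I - K)^*) = span{(8, -2, 2, 1)}, i.e. iff 8y_1 - 2y_2 + 2y_3 + y_4 = 0. When solvable, the solutions are x = y + c·(1, 0, -3, -1), c arbitrary (ker(I - K) = span{(1, 0, -3, -1)}, dimension 1).

K has rank 1, so it is an outer product K = u v^T: every row of K is a multiple of one row vector. Reading off the entries, u = (1, 0, -3, -1) and v = (8, -2, 2, 1) (row i of K equals u_i·v^T). A rank-one matrix u v^T satisfies K u = u (v·u) and kills the (3)-dimensional subspace v^⊥, so its characteristic polynomial is lambda^3 (lambda - v·u) with v·u = tr K = 1. Hence the eigenvalues of I - K are 1 (multiplicity 3) and 1 - (1) = 0, so det(I - K) = 0. (Direct check: I - K =
[[-7, 2, -2, -1],
 [0, 1, 0, 0],
 [24, -6, 7, 3],
 [8, -2, 2, 2]]
has determinant 0.) So 1 is an eigenvalue of K and (I - K) is not invertible. The finite-dimensional Fredholm alternative says: either (I - K) is invertible, or ker(I - K) ≠ {0} and then range(I - K) = ker((I - K)^*)^⊥, with dim ker(I - K) = dim ker((I - K)^*). We are in the second case, so we need both kernels. Kernel of I - K: (I - K) u = u - u (v·u) = u - u = 0, so ker(I - K) = span{u} = span{(1, 0, -3, -1)} (it is exactly 1-dimensional because rank(I - K) = 3). Kernel of the adjoint: K is real, so (I - K)^* = I - K^T = I - v u^T, and (I - v u^T) v = v - v (u·v) = 0; hence ker((I - K)^*) = span{v} = span{(8, -2, 2, 1)}. Therefore (I - K) x = y is solvable iff <y, v> = 0, i.e. iff 8y_1 - 2y_2 + 2y_3 + y_4 = 0. When this holds, K y = u (v·y) = 0, so (I - K) y = y and x = y is a particular solution; the full solution set is the line x = y + c·u = y + c·(1, 0, -3, -1), c ∈ C.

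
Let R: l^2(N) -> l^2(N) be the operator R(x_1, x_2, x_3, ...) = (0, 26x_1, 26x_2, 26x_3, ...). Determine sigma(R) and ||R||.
sigma(R) = closed disk {z in C : |z| ≤ 26}; ||R|| = 26

Note R = 26·U where U is the unit right shift (U x)_k = x_{k-1} (with x_0 := 0); so ||R|| = 26||U|| and sigma(R) = 26·sigma(U). ||R x||^2 = sum_{k≥1} |26x_k|^2 = 676||x||^2, so ||R|| = 26 and sigma(R) ⊂ {|z| ≤ 26}. For any |lambda| < 26, the equation (R - lambda I) x = 0 forces x_1 = 0, then 26x_k = lambda x_{k+1} ⇒ x = 0, so R has no eigenvalues. But (R - lambda I) is not surjective for |lambda| < 26: solving (R - lambda I) x = e_1 would require x_n proportional to (lambda/26)^(-n), which is not in l^2. So every |lambda| < 26 lies in the residual spectrum. The boundary |lambda| = 26 is in the approximate point spectrum (the spectrum is closed). Hence sigma(R) is the closed disk of radius 26.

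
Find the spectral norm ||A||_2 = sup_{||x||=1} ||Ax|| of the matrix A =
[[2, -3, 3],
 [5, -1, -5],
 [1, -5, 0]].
||A||_2 ≈ 7.4215 (= sqrt(largest eigenvalue of A^T A))

||A||_2 = sigma_max(A) = sqrt(lambda_max(A^T A)). Form the symmetric matrix M = A^T A =
[[30, -16, -19],
 [-16, 35, -4],
 [-19, -4, 34]].
Its characteristic polynomial (trace, sum of principal 2x2 minors, determinant of M give the coefficients) is
  p(λ) = det(λ I - M) = λ^3 - 99λ^2 + 2627λ - 11449.
No integer candidate from the rational root theorem (±divisors of 11449) is a root, so the roots are irrational. The cubic discriminant is Δ = 742303552 > 0, so there are three distinct real roots. p(5) = -664 and p(6) = 965 have opposite signs, so a root lies in (5, 6); Newton's method refines it to λ ≈ 5.3955. p(38) = 293 and p(39) = -256 have opposite signs, so a root lies in (38, 39); Newton's method refines it to λ ≈ 38.5262. p(55) = -64 and p(56) = 815 have opposite signs, so a root lies in (55, 56); Newton's method refines it to λ ≈ 55.0783. Check (Vieta): the three roots sum to 99, matching tr M = 99.
So the eigenvalues of A^T A are ≈ 5.3955, 38.5262, 55.0783 (all ≥ 0, as they must be for A^T A). The largest is λ_max ≈ 55.0783, hence ||A||_2 = sqrt(λ_max) ≈ 7.4215.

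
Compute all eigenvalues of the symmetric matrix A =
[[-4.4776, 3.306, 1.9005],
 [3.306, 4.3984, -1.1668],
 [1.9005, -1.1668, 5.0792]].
sigma(A) ≈ {-6, 5, 6}

A is real symmetric, so its spectrum consists of real eigenvalues. Expanding the characteristic polynomial of the displayed matrix gives
  det(λ I - A) = p(λ) = λ^3 + (-5)λ^2 + (-36)λ + (179.9978).
Solving p(λ) = 0 yields eigenvalues ≈ -6, 5, 6. (A is shown rounded to 4 decimals, so these recover the underlying integer eigenvalues to within that precision.)
Verification: the trace of A = 5 equals the sum of eigenvalues 5, and det(A) ≈ -179.9978 matches the eigenvalue product -180.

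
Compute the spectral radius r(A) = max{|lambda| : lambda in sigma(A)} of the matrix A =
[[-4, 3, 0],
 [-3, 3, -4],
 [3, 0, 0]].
r(A) = 4

The eigenvalues of A are the roots of its characteristic polynomial. With M = A (coefficients from the trace, the sum of principal 2x2 minors, and det A):
  p(λ) = det(λ I - M) = λ^3 + λ^2 - 3λ + 36.
By the rational root theorem any rational root is an integer divisor of 36. Testing λ = -4: p(-4) = -64 + 16 + 12 + 36 = 0, so λ = -4 is a root. Dividing out (λ + 4) leaves p(λ) = (λ + 4)(λ^2 - 3λ + 9). For λ^2 - 3λ + 9 the discriminant is -27. It is negative, so the roots are the complex-conjugate pair λ = 3/2 ± (sqrt(27)/2) i ≈ 1.5 ± 2.5981i. For a conjugate pair the product of the roots equals the constant term, so |λ|^2 = 9 and |λ| = sqrt(9) = 3.
Thus the eigenvalues (to 4 decimals) are 1.5 ± 2.5981i (modulus 3); -4 (modulus 4). The spectral radius is the largest modulus: r(A) = 4. (Cross-check: r(A) ≤ ||A||_2 ≈ 7.4531; equality holds whenever A is normal, though it can also hold for some non-normal A.)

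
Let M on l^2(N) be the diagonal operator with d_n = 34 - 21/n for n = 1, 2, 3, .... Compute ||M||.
||M|| = 34

For a diagonal operator on l^2 with entries d_n, ||M|| = sup_n |d_n|. Here d_1 = 13, d_2 = 47/2, ..., and d_n = 34 - 21/n increases monotonically toward 34. All terms lie in [13, 34), so |d_n| = d_n and the supremum is the limit 34, which is not attained by any individual d_n. Hence ||M|| = 34.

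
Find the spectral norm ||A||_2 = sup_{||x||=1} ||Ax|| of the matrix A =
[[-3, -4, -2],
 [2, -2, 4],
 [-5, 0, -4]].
||A||_2 ≈ 8.4651 (= sqrt(largest eigenvalue of A^T A))

||A||_2 = sigma_max(A) = sqrt(lambda_max(A^T A)). Form the symmetric matrix M = A^T A =
[[38, 8, 34],
 [8, 20, 0],
 [34, 0, 36]].
Its characteristic polynomial (trace, sum of principal 2x2 minors, determinant of M give the coefficients) is
  p(λ) = det(λ I - M) = λ^3 - 94λ^2 + 1628λ - 1936.
No integer candidate from the rational root theorem (±divisors of 1936) is a root, so the roots are irrational. The cubic discriminant is Δ = 4959110464 > 0, so there are three distinct real roots. p(1) = -401 and p(2) = 952 have opposite signs, so a root lies in (1, 2); Newton's method refines it to λ ≈ 1.2829. p(21) = 59 and p(22) = -968 have opposite signs, so a root lies in (21, 22); Newton's method refines it to λ ≈ 21.0591. p(71) = -2291 and p(72) = 1232 have opposite signs, so a root lies in (71, 72); Newton's method refines it to λ ≈ 71.658. Check (Vieta): the three roots sum to 94, matching tr M = 94.
So the eigenvalues of A^T A are ≈ 1.2829, 21.0591, 71.658 (all ≥ 0, as they must be for A^T A). The largest is λ_max ≈ 71.658, hence ||A||_2 = sqrt(λ_max) ≈ 8.4651.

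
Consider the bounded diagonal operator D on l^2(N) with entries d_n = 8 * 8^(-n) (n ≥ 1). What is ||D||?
||D|| = 1 (attained at n = 1)

For D diagonal, ||D|| = sup_n |d_n|. The sequence d_n = 8 * 8^(-n) is positive and strictly decreasing (ratio 8^(-1) < 1), so the supremum is d_1 = 8/8 = 1. Hence ||D|| = 1.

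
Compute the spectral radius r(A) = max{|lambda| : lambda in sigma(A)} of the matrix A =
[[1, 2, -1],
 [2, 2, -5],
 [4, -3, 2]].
r(A) ≈ 3.9558

The eigenvalues of A are the roots of its characteristic polynomial. With M = A (coefficients from the trace, the sum of principal 2x2 minors, and det A):
  p(λ) = det(λ I - M) = λ^3 - 5λ^2 - 7λ + 45.
No integer candidate from the rational root theorem (±divisors of 45) is a root, so the roots are irrational. The cubic discriminant is Δ = -1228 < 0, so there is one real root and a complex-conjugate pair. p(-3) = -6 and p(-2) = 31 have opposite signs, so a root lies in (-3, -2); Newton's method refines it to λ ≈ -2.8757. Dividing out (λ - (-2.8757)) leaves approximately λ^2 - 7.8757λ + 15.6483. For λ^2 - 7.8757λ + 15.6483 the discriminant is -0.5663. It is negative, so the remaining roots are the complex-conjugate pair λ ≈ 3.9379 ± 0.3763i. Their product equals the constant term, so |λ|^2 ≈ 15.6483 and |λ| ≈ 3.9558.
Thus the eigenvalues (to 4 decimals) are -2.8757 (modulus 2.8757); 3.9379 ± 0.3763i (modulus 3.9558). The spectral radius is the largest modulus: r(A) ≈ 3.9558. (Cross-check: r(A) ≤ ||A||_2 ≈ 6.5334; equality holds whenever A is normal, though it can also hold for some non-normal A.)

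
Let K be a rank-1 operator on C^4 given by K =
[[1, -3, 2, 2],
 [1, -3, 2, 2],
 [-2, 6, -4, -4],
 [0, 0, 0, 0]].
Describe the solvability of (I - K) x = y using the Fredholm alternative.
(I - K) is invertible (det(I - K) = 7 ≠ 0), so for every y in C^4 the equation (I - K) x = y has a unique solution.

K has rank 1, so it is an outer product K = u v^T: every row of K is a multiple of one row vector. Reading off the entries, u = (-1, -1, 2, 0) and v = (-1, 3, -2, -2) (row i of K equals u_i·v^T). A rank-one matrix u v^T satisfies K u = u (v·u) and kills the (3)-dimensional subspace v^⊥, so its characteristic polynomial is lambda^3 (lambda - v·u) with v·u = tr K = -6. Hence the eigenvalues of I - K are 1 (multiplicity 3) and 1 - (-6) = 7, so det(I - K) = 7. (Direct check: I - K =
[[0, 3, -2, -2],
 [-1, 4, -2, -2],
 [2, -6, 5, 4],
 [0, 0, 0, 1]]
has determinant 7.) The finite-dimensional Fredholm alternative says: either (I - K) is invertible, or ker(I - K) ≠ {0} and then range(I - K) = ker((I - K)^*)^⊥, with dim ker(I - K) = dim ker((I - K)^*). Since det(I - K) ≠ 0, 1 is not an eigenvalue of K and ker(I - K) = {0}, so we are in the first case: for every y there is a unique x = (I - K)^(-1) y. Explicitly, by the Sherman–Morrison formula, (I - u v^T)^(-1) = I + u v^T/(1 - v·u), i.e. (I - K)^(-1) = I + K/(7).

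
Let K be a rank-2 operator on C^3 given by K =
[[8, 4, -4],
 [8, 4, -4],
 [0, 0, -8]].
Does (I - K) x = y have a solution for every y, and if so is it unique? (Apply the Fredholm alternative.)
(I - K) is invertible (det(I - K) = -99 ≠ 0), so for every y in C^3 the equation (I - K) x = y has a unique solution.

K has rank 2 and factors as K = U V^T = u1 v1^T + u2 v2^T with u1 = (-3, -3, -2), v1 = (-2, -1, 2), u2 = (-1, -1, 2), v2 = (-2, -1, -2) (multiplying out reproduces the displayed K). The nonzero eigenvalues of U V^T coincide with those of the 2 x 2 matrix G = V^T U = [[v1·u1, v1·u2], [v2·u1, v2·u2]] = [[5, 7], [13, -1]], and by the Sylvester determinant identity det(I_3 - U V^T) = det(I_2 - V^T U) = det([[-4, -7], [-13, 2]]) = (-4)(2) - (-7)(-13) = -99. (Direct check: I - K =
[[-7, -4, 4],
 [-8, -3, 4],
 [0, 0, 9]]
has determinant -99.) The finite-dimensional Fredholm alternative says: either (I - K) is invertible, or ker(I - K) ≠ {0} and then range(I - K) = ker((I - K)^*)^⊥, with dim ker(I - K) = dim ker((I - K)^*). Since det(I - K) ≠ 0, 1 is not an eigenvalue of K and ker(I - K) = {0}, so we are in the first case: for every y there is a unique x = (I - K)^(-1) y. (Explicitly, by the Woodbury identity, (I - U V^T)^(-1) = I + U (I_2 - G)^(-1) V^T.)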